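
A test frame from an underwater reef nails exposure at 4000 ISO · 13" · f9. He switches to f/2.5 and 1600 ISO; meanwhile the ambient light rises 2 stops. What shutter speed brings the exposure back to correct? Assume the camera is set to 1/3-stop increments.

0.6 s

Scene light: 2 stops brighter.
Aperture: f/9 → f/8 → f/7.1 → f/6.3 → f/5.6 → f/5 → f/4.5 → f/4 → f/3.5 → f/3.2 → f/2.8 → f/2.5 — 3 2/3 stops opened up (brighter).
ISO: 4000 → 3200 → 2500 → 2000 → 1600 — 1 1/3 stops dropped (darker).
Net so far: 4 1/3 stops brighter. Shutter speed: 13 → 10 → 8 → 6 → 5 → 4 → 3.2 → 2.5 → 2 → 1.6 → 1.3 → 1 → 0.8 → 0.6.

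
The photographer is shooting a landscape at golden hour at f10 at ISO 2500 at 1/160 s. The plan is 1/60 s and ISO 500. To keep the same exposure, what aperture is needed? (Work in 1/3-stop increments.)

Shutter speed: 1/160 → 1/125 → 1/100 → 1/80 → 1/60 — 1 1/3 stops slower (brighter).
ISO: 2500 → 2000 → 1600 → 1250 → 1000 → 800 → 640 → 500 — 2 1/3 stops lower (darker).
Net change so far: 1 stop darker. Offset with the aperture: f/10 → f/9 → f/8 → f/7.1.

f/7.1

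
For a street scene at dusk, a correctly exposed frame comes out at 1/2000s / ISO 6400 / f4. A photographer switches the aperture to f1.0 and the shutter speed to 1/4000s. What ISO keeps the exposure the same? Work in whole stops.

ISO 800

Aperture: f/4 → f/2.8 → f/2 → f/1.4 → f/1.0 — 4 stops opened up (brighter).
Shutter speed: 1/2000 → 1/4000 — 1 stop shorter (darker).
Net change so far: 3 stops brighter. Offset with the ISO: 6400 → 3200 → 1600 → 800.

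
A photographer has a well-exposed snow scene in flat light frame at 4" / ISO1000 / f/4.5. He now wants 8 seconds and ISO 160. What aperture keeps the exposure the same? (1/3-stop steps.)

Shutter speed: 4 → 5 → 6 → 8 — 1 stop longer (brighter).
ISO: 1000 → 800 → 640 → 500 → 400 → 320 → 250 → 200 → 160 — 2 2/3 stops lower (darker).
Net change so far: 1 2/3 stops darker. Offset with the aperture: f/4.5 → f/4 → f/3.5 → f/3.2 → f/2.8 → f/2.5.

f/2.5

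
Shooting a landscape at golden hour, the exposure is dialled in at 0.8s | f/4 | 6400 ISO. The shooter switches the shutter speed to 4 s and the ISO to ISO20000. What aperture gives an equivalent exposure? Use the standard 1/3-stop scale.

Shutter speed: 0.8 → 1 → 1.3 → 1.6 → 2 → 2.5 → 3.2 → 4 — 2 1/3 stops longer (brighter).
ISO: 6400 → 8000 → 10000 → 12800 → 16000 → 20000 — 1 2/3 stops higher (brighter).
Net change so far: 4 stops brighter. Offset with the aperture: f/4 → f/4.5 → f/5 → f/5.6 → f/6.3 → f/7.1 → f/8 → f/9 → f/10 → f/11 → f/13 → f/14 → f/16.

f/16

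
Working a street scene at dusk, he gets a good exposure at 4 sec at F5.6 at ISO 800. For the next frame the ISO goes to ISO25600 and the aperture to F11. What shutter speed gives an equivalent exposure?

ISO: 800 → 1600 → 3200 → 6400 → 12800 → 25600 — 5 stops higher (brighter).
Aperture: f/5.6 → f/8 → f/11 — 2 stops narrower (darker).
Net change so far: 3 stops brighter. Offset with the shutter speed: 4 → 2 → 1 → 1/2.

1/2s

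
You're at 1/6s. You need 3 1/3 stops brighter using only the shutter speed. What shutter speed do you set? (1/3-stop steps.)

Shutter speed: 1/6 → 1/5 → 1/4 → 0.3 → 0.4 → 0.5 → 0.6 → 0.8 → 1 → 1.3 → 1.6 — 3 1/3 stops slower (brighter).

1.6 s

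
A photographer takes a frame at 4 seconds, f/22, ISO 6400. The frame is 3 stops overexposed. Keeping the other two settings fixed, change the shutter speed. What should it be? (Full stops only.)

1/2s

Overexposed by 3 stops → need 3 stops darker.
Shutter speed: 4 → 2 → 1 → 1/2.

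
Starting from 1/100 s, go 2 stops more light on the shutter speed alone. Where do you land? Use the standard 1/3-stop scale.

1/25s

Shutter speed: 1/100 → 1/80 → 1/60 → 1/50 → 1/40 → 1/30 → 1/25 — 2 stops slower (brighter).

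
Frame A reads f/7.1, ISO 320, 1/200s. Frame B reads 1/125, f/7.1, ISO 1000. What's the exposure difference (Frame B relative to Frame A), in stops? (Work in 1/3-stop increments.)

2 1/3 stops brighter

Aperture: unchanged.
Shutter speed: 1/200 → 1/160 → 1/125 — 2/3 stop longer (brighter).
ISO: 320 → 400 → 500 → 640 → 800 → 1000 — 1 2/3 stops raised (brighter).
Net: +2/3 +1 2/3 = +2 1/3 stops.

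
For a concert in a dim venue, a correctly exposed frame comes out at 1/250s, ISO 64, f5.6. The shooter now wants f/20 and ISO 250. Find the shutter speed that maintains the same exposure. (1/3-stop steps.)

1/80s

Aperture: f/5.6 → f/6.3 → f/7.1 → f/8 → f/9 → f/10 → f/11 → f/13 → f/14 → f/16 → f/18 → f/20 — 3 2/3 stops stopped down (darker).
ISO: 64 → 80 → 100 → 125 → 160 → 200 → 250 — 2 stops raised (brighter).
Net change so far: 1 2/3 stops darker. Offset with the shutter speed: 1/250 → 1/200 → 1/160 → 1/125 → 1/100 → 1/80.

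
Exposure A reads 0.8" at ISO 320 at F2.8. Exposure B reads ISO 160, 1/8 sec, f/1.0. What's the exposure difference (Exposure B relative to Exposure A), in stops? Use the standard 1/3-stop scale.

2/3 stop darker

Aperture: f/2.8 → f/2.5 → f/2.2 → f/2 → f/1.8 → f/1.6 → f/1.4 → f/1.2 → f/1.1 → f/1.0 — 3 stops larger aperture (brighter).
Shutter speed: 0.8 → 0.6 → 0.5 → 0.4 → 0.3 → 1/4 → 1/5 → 1/6 → 1/8 — 2 2/3 stops shorter (darker).
ISO: 320 → 250 → 200 → 160 — 1 stop dropped (darker).
Net: +3 −2 2/3 −1 = −2/3 stops.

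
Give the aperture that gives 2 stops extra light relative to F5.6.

f/2.8

Aperture: f/5.6 → f/4 → f/2.8 — 2 stops larger aperture (brighter).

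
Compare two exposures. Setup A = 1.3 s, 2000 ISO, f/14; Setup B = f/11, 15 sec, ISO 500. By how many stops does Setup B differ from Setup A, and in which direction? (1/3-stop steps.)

2 1/3 stops brighter

Aperture: f/14 → f/13 → f/11 — 2/3 stop larger aperture (brighter).
Shutter speed: 1.3 → 1.6 → 2 → 2.5 → 3.2 → 4 → 5 → 6 → 8 → 10 → 13 → 15 — 3 2/3 stops slower (brighter).
ISO: 2000 → 1600 → 1250 → 1000 → 800 → 640 → 500 — 2 stops dropped (darker).
Net: +2/3 +3 2/3 −2 = +2 1/3 stops.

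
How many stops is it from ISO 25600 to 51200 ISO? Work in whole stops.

25600 → 51200 — count the steps: 1 stop.

1 stop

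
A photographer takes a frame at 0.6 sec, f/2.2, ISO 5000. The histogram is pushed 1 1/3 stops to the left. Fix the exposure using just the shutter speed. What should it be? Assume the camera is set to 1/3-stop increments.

1.6 s

Underexposed by 1 1/3 stops → need 1 1/3 stops brighter.
Shutter speed: 0.6 → 0.8 → 1 → 1.3 → 1.6.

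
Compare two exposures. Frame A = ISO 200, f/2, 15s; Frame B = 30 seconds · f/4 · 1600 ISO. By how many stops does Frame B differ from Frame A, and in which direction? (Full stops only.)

2 stops brighter

Aperture: f/2 → f/2.8 → f/4 — 2 stops stopped down (darker).
Shutter speed: 15 → 30 — 1 stop longer (brighter).
ISO: 200 → 400 → 800 → 1600 — 3 stops raised (brighter).
Net: −2 +1 +3 = +2 stops.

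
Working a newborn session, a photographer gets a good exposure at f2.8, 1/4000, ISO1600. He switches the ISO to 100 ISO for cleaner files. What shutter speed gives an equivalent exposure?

ISO: 1600 → 800 → 400 → 200 → 100 — 4 stops lower (darker).
Need 4 stops brighter from the shutter speed: 1/4000 → 1/2000 → 1/1000 → 1/500 → 1/250.

1/250s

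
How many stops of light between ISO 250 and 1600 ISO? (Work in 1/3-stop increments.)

2 2/3 stops

250 → 320 → 400 → 500 → 640 → 800 → 1000 → 1250 → 1600 — count the steps: 8 third-stops = 2 2/3 stops.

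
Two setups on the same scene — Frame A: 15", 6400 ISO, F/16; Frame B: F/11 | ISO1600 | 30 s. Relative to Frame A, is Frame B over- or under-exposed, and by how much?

same exposure (0 stops)

Aperture: f/16 → f/11 — 1 stop wider (brighter).
Shutter speed: 15 → 30 — 1 stop slower (brighter).
ISO: 6400 → 3200 → 1600 — 2 stops dropped (darker).
Net: +1 +1 −2 = 0 stops.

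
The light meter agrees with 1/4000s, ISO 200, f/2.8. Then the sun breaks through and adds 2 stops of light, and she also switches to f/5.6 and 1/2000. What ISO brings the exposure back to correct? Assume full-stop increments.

Scene light: 2 stops brighter.
Aperture: f/2.8 → f/4 → f/5.6 — 2 stops smaller aperture (darker).
Shutter speed: 1/4000 → 1/2000 — 1 stop longer (brighter).
Net so far: 1 stop brighter. ISO: 200 → 100.

ISO 100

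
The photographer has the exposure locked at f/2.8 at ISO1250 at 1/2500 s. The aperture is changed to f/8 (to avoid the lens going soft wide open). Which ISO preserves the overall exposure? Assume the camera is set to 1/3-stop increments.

ISO 10000

Aperture: f/2.8 → f/3.2 → f/3.5 → f/4 → f/4.5 → f/5 → f/5.6 → f/6.3 → f/7.1 → f/8 — 3 stops stopped down (darker).
Need 3 stops brighter from the ISO: 1250 → 1600 → 2000 → 2500 → 3200 → 4000 → 5000 → 6400 → 8000 → 10000.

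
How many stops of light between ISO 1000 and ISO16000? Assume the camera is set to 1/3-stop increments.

1000 → 1250 → 1600 → 2000 → 2500 → 3200 → 4000 → 5000 → 6400 → 8000 → 10000 → 12800 → 16000 — count the steps: 12 third-stops = 4 stops.

4 stops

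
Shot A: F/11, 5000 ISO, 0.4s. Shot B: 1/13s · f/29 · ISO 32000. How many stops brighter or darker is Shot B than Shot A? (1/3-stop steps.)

Aperture: f/11 → f/13 → f/14 → f/16 → f/18 → f/20 → f/22 → f/25 → f/29 — 2 2/3 stops stopped down (darker).
Shutter speed: 0.4 → 0.3 → 1/4 → 1/5 → 1/6 → 1/8 → 1/10 → 1/13 — 2 1/3 stops faster (darker).
ISO: 5000 → 6400 → 8000 → 10000 → 12800 → 16000 → 20000 → 25600 → 32000 — 2 2/3 stops raised (brighter).
Net: −2 2/3 −2 1/3 +2 2/3 = −2 1/3 stops.

2 1/3 stops darker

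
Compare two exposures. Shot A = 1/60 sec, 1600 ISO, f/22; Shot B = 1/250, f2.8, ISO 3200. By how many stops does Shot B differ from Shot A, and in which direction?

5 stops brighter

Aperture: f/22 → f/16 → f/11 → f/8 → f/5.6 → f/4 → f/2.8 — 6 stops wider (brighter).
Shutter speed: 1/60 → 1/125 → 1/250 — 2 stops shorter (darker).
ISO: 1600 → 3200 — 1 stop raised (brighter).
Net: +6 −2 +1 = +5 stops.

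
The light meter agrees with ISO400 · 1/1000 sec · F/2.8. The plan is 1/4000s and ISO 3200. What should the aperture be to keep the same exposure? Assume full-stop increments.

Shutter speed: 1/1000 → 1/2000 → 1/4000 — 2 stops shorter (darker).
ISO: 400 → 800 → 1600 → 3200 — 3 stops higher (brighter).
Net change so far: 1 stop brighter. Offset with the aperture: f/2.8 → f/4.

f/4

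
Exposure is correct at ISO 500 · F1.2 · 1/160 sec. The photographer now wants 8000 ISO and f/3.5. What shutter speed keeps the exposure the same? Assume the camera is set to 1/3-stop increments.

ISO: 500 → 640 → 800 → 1000 → 1250 → 1600 → 2000 → 2500 → 3200 → 4000 → 5000 → 6400 → 8000 — 4 stops raised (brighter).
Aperture: f/1.2 → f/1.4 → f/1.6 → f/1.8 → f/2 → f/2.2 → f/2.5 → f/2.8 → f/3.2 → f/3.5 — 3 stops smaller aperture (darker).
Net change so far: 1 stop brighter. Offset with the shutter speed: 1/160 → 1/200 → 1/250 → 1/320.

1/320s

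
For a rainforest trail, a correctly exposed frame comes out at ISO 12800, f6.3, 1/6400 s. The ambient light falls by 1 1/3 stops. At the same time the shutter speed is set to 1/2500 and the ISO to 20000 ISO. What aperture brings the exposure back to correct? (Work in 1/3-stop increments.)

f/8

Scene light: 1 1/3 stops darker.
Shutter speed: 1/6400 → 1/5000 → 1/4000 → 1/3200 → 1/2500 — 1 1/3 stops slower (brighter).
ISO: 12800 → 16000 → 20000 — 2/3 stop raised (brighter).
Net so far: 2/3 stop brighter. Aperture: f/6.3 → f/7.1 → f/8.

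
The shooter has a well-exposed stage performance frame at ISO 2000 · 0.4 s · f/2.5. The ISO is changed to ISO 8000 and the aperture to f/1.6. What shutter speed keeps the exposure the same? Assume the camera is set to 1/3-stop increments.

1/25s

ISO: 2000 → 2500 → 3200 → 4000 → 5000 → 6400 → 8000 — 2 stops higher (brighter).
Aperture: f/2.5 → f/2.2 → f/2 → f/1.8 → f/1.6 — 1 1/3 stops wider (brighter).
Net change so far: 3 1/3 stops brighter. Offset with the shutter speed: 0.4 → 0.3 → 1/4 → 1/5 → 1/6 → 1/8 → 1/10 → 1/13 → 1/15 → 1/20 → 1/25.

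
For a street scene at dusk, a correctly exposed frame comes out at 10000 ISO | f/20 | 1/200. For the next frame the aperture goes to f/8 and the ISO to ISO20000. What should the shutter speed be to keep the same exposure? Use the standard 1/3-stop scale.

Aperture: f/20 → f/18 → f/16 → f/14 → f/13 → f/11 → f/10 → f/9 → f/8 — 2 2/3 stops larger aperture (brighter).
ISO: 10000 → 12800 → 16000 → 20000 — 1 stop higher (brighter).
Net change so far: 3 2/3 stops brighter. Offset with the shutter speed: 1/200 → 1/250 → 1/320 → 1/400 → 1/500 → 1/640 → 1/800 → 1/1000 → 1/1250 → 1/1600 → 1/2000 → 1/2500.

1/2500s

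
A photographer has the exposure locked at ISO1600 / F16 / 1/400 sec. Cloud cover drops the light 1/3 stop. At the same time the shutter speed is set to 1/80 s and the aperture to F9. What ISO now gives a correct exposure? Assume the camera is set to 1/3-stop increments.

Scene light: 1/3 stop darker.
Shutter speed: 1/400 → 1/320 → 1/250 → 1/200 → 1/160 → 1/125 → 1/100 → 1/80 — 2 1/3 stops longer (brighter).
Aperture: f/16 → f/14 → f/13 → f/11 → f/10 → f/9 — 1 2/3 stops wider (brighter).
Net so far: 3 2/3 stops brighter. ISO: 1600 → 1250 → 1000 → 800 → 640 → 500 → 400 → 320 → 250 → 200 → 160 → 125.

ISO 125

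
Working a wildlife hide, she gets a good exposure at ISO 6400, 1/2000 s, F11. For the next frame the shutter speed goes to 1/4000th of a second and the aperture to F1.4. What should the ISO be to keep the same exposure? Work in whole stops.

Shutter speed: 1/2000 → 1/4000 — 1 stop faster (darker).
Aperture: f/11 → f/8 → f/5.6 → f/4 → f/2.8 → f/2 → f/1.4 — 6 stops wider (brighter).
Net change so far: 5 stops brighter. Offset with the ISO: 6400 → 3200 → 1600 → 800 → 400 → 200.

ISO 200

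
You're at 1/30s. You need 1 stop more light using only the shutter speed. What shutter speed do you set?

Shutter speed: 1/30 → 1/15 — 1 stop slower (brighter).

1/15s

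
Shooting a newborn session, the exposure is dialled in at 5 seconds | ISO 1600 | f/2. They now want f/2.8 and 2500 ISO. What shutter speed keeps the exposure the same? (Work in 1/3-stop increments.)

6 s

Aperture: f/2 → f/2.2 → f/2.5 → f/2.8 — 1 stop narrower (darker).
ISO: 1600 → 2000 → 2500 — 2/3 stop raised (brighter).
Net change so far: 1/3 stop darker. Offset with the shutter speed: 5 → 6.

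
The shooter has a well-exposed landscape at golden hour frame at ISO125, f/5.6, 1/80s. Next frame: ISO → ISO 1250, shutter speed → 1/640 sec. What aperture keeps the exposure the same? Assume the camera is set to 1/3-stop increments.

f/6.3

ISO: 125 → 160 → 200 → 250 → 320 → 400 → 500 → 640 → 800 → 1000 → 1250 — 3 1/3 stops raised (brighter).
Shutter speed: 1/80 → 1/100 → 1/125 → 1/160 → 1/200 → 1/250 → 1/320 → 1/400 → 1/500 → 1/640 — 3 stops shorter (darker).
Net change so far: 1/3 stop brighter. Offset with the aperture: f/5.6 → f/6.3.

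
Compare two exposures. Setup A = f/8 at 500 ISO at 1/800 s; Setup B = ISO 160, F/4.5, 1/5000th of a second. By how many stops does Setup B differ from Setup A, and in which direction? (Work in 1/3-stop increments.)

Aperture: f/8 → f/7.1 → f/6.3 → f/5.6 → f/5 → f/4.5 — 1 2/3 stops larger aperture (brighter).
Shutter speed: 1/800 → 1/1000 → 1/1250 → 1/1600 → 1/2000 → 1/2500 → 1/3200 → 1/4000 → 1/5000 — 2 2/3 stops faster (darker).
ISO: 500 → 400 → 320 → 250 → 200 → 160 — 1 2/3 stops lower (darker).
Net: +1 2/3 −2 2/3 −1 2/3 = −2 2/3 stops.

2 2/3 stops darker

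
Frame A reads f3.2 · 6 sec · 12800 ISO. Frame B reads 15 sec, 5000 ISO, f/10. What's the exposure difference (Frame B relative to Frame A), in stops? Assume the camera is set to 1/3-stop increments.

3 1/3 stops darker

Aperture: f/3.2 → f/3.5 → f/4 → f/4.5 → f/5 → f/5.6 → f/6.3 → f/7.1 → f/8 → f/9 → f/10 — 3 1/3 stops narrower (darker).
Shutter speed: 6 → 8 → 10 → 13 → 15 — 1 1/3 stops slower (brighter).
ISO: 12800 → 10000 → 8000 → 6400 → 5000 — 1 1/3 stops lower (darker).
Net: −3 1/3 +1 1/3 −1 1/3 = −3 1/3 stops.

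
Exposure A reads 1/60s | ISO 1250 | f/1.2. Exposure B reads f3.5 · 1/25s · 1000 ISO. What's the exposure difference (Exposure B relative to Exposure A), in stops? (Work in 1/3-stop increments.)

Aperture: f/1.2 → f/1.4 → f/1.6 → f/1.8 → f/2 → f/2.2 → f/2.5 → f/2.8 → f/3.2 → f/3.5 — 3 stops stopped down (darker).
Shutter speed: 1/60 → 1/50 → 1/40 → 1/30 → 1/25 — 1 1/3 stops longer (brighter).
ISO: 1250 → 1000 — 1/3 stop lower (darker).
Net: −3 +1 1/3 −1/3 = −2 stops.

2 stops darker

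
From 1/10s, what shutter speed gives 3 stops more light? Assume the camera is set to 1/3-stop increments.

0.8 s

Shutter speed: 1/10 → 1/8 → 1/6 → 1/5 → 1/4 → 0.3 → 0.4 → 0.5 → 0.6 → 0.8 — 3 stops longer (brighter).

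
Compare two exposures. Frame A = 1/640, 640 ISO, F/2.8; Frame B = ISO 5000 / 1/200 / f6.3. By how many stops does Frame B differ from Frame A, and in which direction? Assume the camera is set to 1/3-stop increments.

Aperture: f/2.8 → f/3.2 → f/3.5 → f/4 → f/4.5 → f/5 → f/5.6 → f/6.3 — 2 1/3 stops narrower (darker).
Shutter speed: 1/640 → 1/500 → 1/400 → 1/320 → 1/250 → 1/200 — 1 2/3 stops slower (brighter).
ISO: 640 → 800 → 1000 → 1250 → 1600 → 2000 → 2500 → 3200 → 4000 → 5000 — 3 stops raised (brighter).
Net: −2 1/3 +1 2/3 +3 = +2 1/3 stops.

2 1/3 stops brighter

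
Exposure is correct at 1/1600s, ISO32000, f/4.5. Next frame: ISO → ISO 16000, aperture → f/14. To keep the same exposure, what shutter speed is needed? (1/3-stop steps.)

ISO: 32000 → 25600 → 20000 → 16000 — 1 stop lower (darker).
Aperture: f/4.5 → f/5 → f/5.6 → f/6.3 → f/7.1 → f/8 → f/9 → f/10 → f/11 → f/13 → f/14 — 3 1/3 stops narrower (darker).
Net change so far: 4 1/3 stops darker. Offset with the shutter speed: 1/1600 → 1/1250 → 1/1000 → 1/800 → 1/640 → 1/500 → 1/400 → 1/320 → 1/250 → 1/200 → 1/160 → 1/125 → 1/100 → 1/80.

1/80s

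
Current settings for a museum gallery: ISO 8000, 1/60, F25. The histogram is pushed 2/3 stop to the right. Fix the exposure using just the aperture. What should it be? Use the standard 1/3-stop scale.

Overexposed by 2/3 stop → need 2/3 stop darker.
Aperture: f/25 → f/29 → f/32.

f/32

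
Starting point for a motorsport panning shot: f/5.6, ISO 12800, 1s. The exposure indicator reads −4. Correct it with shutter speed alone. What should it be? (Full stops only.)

15 s

Underexposed by 4 stops → need 4 stops brighter.
Shutter speed: 1 → 2 → 4 → 8 → 15.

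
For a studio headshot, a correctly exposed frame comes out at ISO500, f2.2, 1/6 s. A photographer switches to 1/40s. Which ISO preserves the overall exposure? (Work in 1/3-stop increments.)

Shutter speed: 1/6 → 1/8 → 1/10 → 1/13 → 1/15 → 1/20 → 1/25 → 1/30 → 1/40 — 2 2/3 stops faster (darker).
Need 2 2/3 stops brighter from the ISO: 500 → 640 → 800 → 1000 → 1250 → 1600 → 2000 → 2500 → 3200.

ISO 3200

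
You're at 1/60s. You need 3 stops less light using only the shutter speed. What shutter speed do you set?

1/500s

Shutter speed: 1/60 → 1/125 → 1/250 → 1/500 — 3 stops faster (darker).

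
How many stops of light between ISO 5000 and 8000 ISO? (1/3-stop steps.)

5000 → 6400 → 8000 — count the steps: 2 third-stops = 2/3 stop.

2/3 stop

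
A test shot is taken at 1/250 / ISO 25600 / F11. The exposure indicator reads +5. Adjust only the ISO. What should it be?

ISO 800

Overexposed by 5 stops → need 5 stops darker.
ISO: 25600 → 12800 → 6400 → 3200 → 1600 → 800.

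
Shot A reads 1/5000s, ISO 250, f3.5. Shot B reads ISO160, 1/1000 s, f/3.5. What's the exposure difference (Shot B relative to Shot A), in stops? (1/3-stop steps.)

1 2/3 stops brighter

Aperture: unchanged.
Shutter speed: 1/5000 → 1/4000 → 1/3200 → 1/2500 → 1/2000 → 1/1600 → 1/1250 → 1/1000 — 2 1/3 stops slower (brighter).
ISO: 250 → 200 → 160 — 2/3 stop dropped (darker).
Net: +2 1/3 −2/3 = +1 2/3 stops.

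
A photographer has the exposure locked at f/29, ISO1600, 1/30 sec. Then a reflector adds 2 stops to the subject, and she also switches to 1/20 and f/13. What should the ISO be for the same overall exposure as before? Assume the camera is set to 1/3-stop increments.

Scene light: 2 stops brighter.
Shutter speed: 1/30 → 1/25 → 1/20 — 2/3 stop slower (brighter).
Aperture: f/29 → f/25 → f/22 → f/20 → f/18 → f/16 → f/14 → f/13 — 2 1/3 stops larger aperture (brighter).
Net so far: 5 stops brighter. ISO: 1600 → 1250 → 1000 → 800 → 640 → 500 → 400 → 320 → 250 → 200 → 160 → 125 → 100 → 80 → 64 → 50.

ISO 50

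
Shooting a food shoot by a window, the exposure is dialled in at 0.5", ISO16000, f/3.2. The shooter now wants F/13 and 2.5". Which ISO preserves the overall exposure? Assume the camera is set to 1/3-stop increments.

ISO 51200

Aperture: f/3.2 → f/3.5 → f/4 → f/4.5 → f/5 → f/5.6 → f/6.3 → f/7.1 → f/8 → f/9 → f/10 → f/11 → f/13 — 4 stops narrower (darker).
Shutter speed: 0.5 → 0.6 → 0.8 → 1 → 1.3 → 1.6 → 2 → 2.5 — 2 1/3 stops longer (brighter).
Net change so far: 1 2/3 stops darker. Offset with the ISO: 16000 → 20000 → 25600 → 32000 → 40000 → 51200.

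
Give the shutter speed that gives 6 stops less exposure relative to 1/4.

1/250s

Shutter speed: 1/4 → 1/8 → 1/15 → 1/30 → 1/60 → 1/125 → 1/250 — 6 stops shorter (darker).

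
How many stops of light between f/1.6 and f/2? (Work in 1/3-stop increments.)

f/1.6 → f/1.8 → f/2 — count the steps: 2 third-stops = 2/3 stop.

2/3 stop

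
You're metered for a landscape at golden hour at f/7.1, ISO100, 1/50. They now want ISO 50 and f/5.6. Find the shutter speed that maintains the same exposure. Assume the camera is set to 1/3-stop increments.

1/40s

ISO: 100 → 80 → 64 → 50 — 1 stop dropped (darker).
Aperture: f/7.1 → f/6.3 → f/5.6 — 2/3 stop wider (brighter).
Net change so far: 1/3 stop darker. Offset with the shutter speed: 1/50 → 1/40.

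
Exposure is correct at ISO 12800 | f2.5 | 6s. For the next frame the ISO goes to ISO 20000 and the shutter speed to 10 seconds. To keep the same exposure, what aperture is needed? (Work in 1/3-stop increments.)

f/4

ISO: 12800 → 16000 → 20000 — 2/3 stop higher (brighter).
Shutter speed: 6 → 8 → 10 — 2/3 stop slower (brighter).
Net change so far: 1 1/3 stops brighter. Offset with the aperture: f/2.5 → f/2.8 → f/3.2 → f/3.5 → f/4.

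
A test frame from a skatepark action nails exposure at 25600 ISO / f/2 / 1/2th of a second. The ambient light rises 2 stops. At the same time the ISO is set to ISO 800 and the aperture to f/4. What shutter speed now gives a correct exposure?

15 s

Scene light: 2 stops brighter.
ISO: 25600 → 12800 → 6400 → 3200 → 1600 → 800 — 5 stops dropped (darker).
Aperture: f/2 → f/2.8 → f/4 — 2 stops stopped down (darker).
Net so far: 5 stops darker. Shutter speed: 1/2 → 1 → 2 → 4 → 8 → 15.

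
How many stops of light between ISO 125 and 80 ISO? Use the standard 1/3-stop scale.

125 → 100 → 80 — count the steps: 2 third-stops = 2/3 stop.

2/3 stop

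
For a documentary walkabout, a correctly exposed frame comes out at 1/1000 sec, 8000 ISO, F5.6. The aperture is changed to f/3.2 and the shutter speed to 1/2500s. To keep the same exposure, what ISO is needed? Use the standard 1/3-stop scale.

Aperture: f/5.6 → f/5 → f/4.5 → f/4 → f/3.5 → f/3.2 — 1 2/3 stops larger aperture (brighter).
Shutter speed: 1/1000 → 1/1250 → 1/1600 → 1/2000 → 1/2500 — 1 1/3 stops faster (darker).
Net change so far: 1/3 stop brighter. Offset with the ISO: 8000 → 6400.

ISO 6400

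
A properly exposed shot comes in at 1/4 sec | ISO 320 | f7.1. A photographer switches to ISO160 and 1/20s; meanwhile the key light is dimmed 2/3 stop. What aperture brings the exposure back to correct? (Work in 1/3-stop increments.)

f/1.8

Scene light: 2/3 stop darker.
ISO: 320 → 250 → 200 → 160 — 1 stop lower (darker).
Shutter speed: 1/4 → 1/5 → 1/6 → 1/8 → 1/10 → 1/13 → 1/15 → 1/20 — 2 1/3 stops faster (darker).
Net so far: 4 stops darker. Aperture: f/7.1 → f/6.3 → f/5.6 → f/5 → f/4.5 → f/4 → f/3.5 → f/3.2 → f/2.8 → f/2.5 → f/2.2 → f/2 → f/1.8.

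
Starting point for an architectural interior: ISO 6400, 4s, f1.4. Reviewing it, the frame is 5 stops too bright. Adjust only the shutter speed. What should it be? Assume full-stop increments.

1/8s

Overexposed by 5 stops → need 5 stops darker.
Shutter speed: 4 → 2 → 1 → 1/2 → 1/4 → 1/8.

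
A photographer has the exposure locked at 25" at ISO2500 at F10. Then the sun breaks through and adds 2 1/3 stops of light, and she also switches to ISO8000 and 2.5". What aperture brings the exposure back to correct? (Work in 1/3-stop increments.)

Scene light: 2 1/3 stops brighter.
ISO: 2500 → 3200 → 4000 → 5000 → 6400 → 8000 — 1 2/3 stops raised (brighter).
Shutter speed: 25 → 20 → 15 → 13 → 10 → 8 → 6 → 5 → 4 → 3.2 → 2.5 — 3 1/3 stops shorter (darker).
Net so far: 2/3 stop brighter. Aperture: f/10 → f/11 → f/13.

f/13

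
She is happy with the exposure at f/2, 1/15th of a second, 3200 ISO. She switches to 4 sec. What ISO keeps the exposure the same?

Shutter speed: 1/15 → 1/8 → 1/4 → 1/2 → 1 → 2 → 4 — 6 stops slower (brighter).
Need 6 stops darker from the ISO: 3200 → 1600 → 800 → 400 → 200 → 100 → 50.

ISO 50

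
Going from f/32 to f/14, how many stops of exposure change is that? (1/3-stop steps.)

2 1/3 stops

f/32 → f/29 → f/25 → f/22 → f/20 → f/18 → f/16 → f/14 — count the steps: 7 third-stops = 2 1/3 stops.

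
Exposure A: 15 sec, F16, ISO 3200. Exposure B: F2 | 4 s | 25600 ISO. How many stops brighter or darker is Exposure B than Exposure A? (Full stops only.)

7 stops brighter

Aperture: f/16 → f/11 → f/8 → f/5.6 → f/4 → f/2.8 → f/2 — 6 stops wider (brighter).
Shutter speed: 15 → 8 → 4 — 2 stops faster (darker).
ISO: 3200 → 6400 → 12800 → 25600 — 3 stops higher (brighter).
Net: +6 −2 +3 = +7 stops.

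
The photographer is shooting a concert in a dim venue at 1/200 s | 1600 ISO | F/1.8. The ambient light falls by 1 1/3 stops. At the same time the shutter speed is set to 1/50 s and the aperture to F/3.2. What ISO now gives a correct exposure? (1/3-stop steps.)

ISO 3200

Scene light: 1 1/3 stops darker.
Shutter speed: 1/200 → 1/160 → 1/125 → 1/100 → 1/80 → 1/60 → 1/50 — 2 stops slower (brighter).
Aperture: f/1.8 → f/2 → f/2.2 → f/2.5 → f/2.8 → f/3.2 — 1 2/3 stops narrower (darker).
Net so far: 1 stop darker. ISO: 1600 → 2000 → 2500 → 3200.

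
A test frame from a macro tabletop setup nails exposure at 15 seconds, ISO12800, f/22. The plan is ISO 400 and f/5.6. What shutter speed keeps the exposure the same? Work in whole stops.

ISO: 12800 → 6400 → 3200 → 1600 → 800 → 400 — 5 stops lower (darker).
Aperture: f/22 → f/16 → f/11 → f/8 → f/5.6 — 4 stops opened up (brighter).
Net change so far: 1 stop darker. Offset with the shutter speed: 15 → 30.

30 s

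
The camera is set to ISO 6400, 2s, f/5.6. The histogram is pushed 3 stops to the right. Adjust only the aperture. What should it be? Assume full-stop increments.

f/16

Overexposed by 3 stops → need 3 stops darker.
Aperture: f/5.6 → f/8 → f/11 → f/16.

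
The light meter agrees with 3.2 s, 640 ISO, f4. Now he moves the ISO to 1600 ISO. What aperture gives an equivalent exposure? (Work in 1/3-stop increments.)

f/6.3

ISO: 640 → 800 → 1000 → 1250 → 1600 — 1 1/3 stops raised (brighter).
Need 1 1/3 stops darker from the aperture: f/4 → f/4.5 → f/5 → f/5.6 → f/6.3.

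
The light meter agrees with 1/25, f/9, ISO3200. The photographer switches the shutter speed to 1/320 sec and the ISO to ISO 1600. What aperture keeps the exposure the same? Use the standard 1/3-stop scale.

f/1.8

Shutter speed: 1/25 → 1/30 → 1/40 → 1/50 → 1/60 → 1/80 → 1/100 → 1/125 → 1/160 → 1/200 → 1/250 → 1/320 — 3 2/3 stops shorter (darker).
ISO: 3200 → 2500 → 2000 → 1600 — 1 stop dropped (darker).
Net change so far: 4 2/3 stops darker. Offset with the aperture: f/9 → f/8 → f/7.1 → f/6.3 → f/5.6 → f/5 → f/4.5 → f/4 → f/3.5 → f/3.2 → f/2.8 → f/2.5 → f/2.2 → f/2 → f/1.8.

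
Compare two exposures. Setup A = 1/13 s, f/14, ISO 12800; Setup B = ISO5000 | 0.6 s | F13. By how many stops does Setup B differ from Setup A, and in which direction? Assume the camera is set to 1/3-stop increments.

2 stops brighter

Aperture: f/14 → f/13 — 1/3 stop larger aperture (brighter).
Shutter speed: 1/13 → 1/10 → 1/8 → 1/6 → 1/5 → 1/4 → 0.3 → 0.4 → 0.5 → 0.6 — 3 stops longer (brighter).
ISO: 12800 → 10000 → 8000 → 6400 → 5000 — 1 1/3 stops lower (darker).
Net: +1/3 +3 −1 1/3 = +2 stops.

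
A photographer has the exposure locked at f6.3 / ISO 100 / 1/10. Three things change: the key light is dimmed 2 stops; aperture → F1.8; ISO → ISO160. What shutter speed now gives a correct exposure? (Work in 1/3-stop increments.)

1/50s

Scene light: 2 stops darker.
Aperture: f/6.3 → f/5.6 → f/5 → f/4.5 → f/4 → f/3.5 → f/3.2 → f/2.8 → f/2.5 → f/2.2 → f/2 → f/1.8 — 3 2/3 stops larger aperture (brighter).
ISO: 100 → 125 → 160 — 2/3 stop raised (brighter).
Net so far: 2 1/3 stops brighter. Shutter speed: 1/10 → 1/13 → 1/15 → 1/20 → 1/25 → 1/30 → 1/40 → 1/50.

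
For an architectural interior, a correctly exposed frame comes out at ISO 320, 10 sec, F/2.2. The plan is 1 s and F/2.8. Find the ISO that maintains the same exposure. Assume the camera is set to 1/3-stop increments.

Shutter speed: 10 → 8 → 6 → 5 → 4 → 3.2 → 2.5 → 2 → 1.6 → 1.3 → 1 — 3 1/3 stops shorter (darker).
Aperture: f/2.2 → f/2.5 → f/2.8 — 2/3 stop narrower (darker).
Net change so far: 4 stops darker. Offset with the ISO: 320 → 400 → 500 → 640 → 800 → 1000 → 1250 → 1600 → 2000 → 2500 → 3200 → 4000 → 5000.

ISO 5000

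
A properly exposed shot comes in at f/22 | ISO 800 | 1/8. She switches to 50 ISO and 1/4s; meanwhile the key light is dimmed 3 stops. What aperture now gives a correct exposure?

Scene light: 3 stops darker.
ISO: 800 → 400 → 200 → 100 → 50 — 4 stops dropped (darker).
Shutter speed: 1/8 → 1/4 — 1 stop longer (brighter).
Net so far: 6 stops darker. Aperture: f/22 → f/16 → f/11 → f/8 → f/5.6 → f/4 → f/2.8.

f/2.8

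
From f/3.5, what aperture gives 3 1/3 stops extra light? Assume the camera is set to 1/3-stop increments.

Aperture: f/3.5 → f/3.2 → f/2.8 → f/2.5 → f/2.2 → f/2 → f/1.8 → f/1.6 → f/1.4 → f/1.2 → f/1.1 — 3 1/3 stops larger aperture (brighter).

f/1.1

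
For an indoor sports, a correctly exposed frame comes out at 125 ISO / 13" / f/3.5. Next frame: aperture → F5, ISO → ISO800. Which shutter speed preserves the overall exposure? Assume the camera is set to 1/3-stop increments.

4 s

Aperture: f/3.5 → f/4 → f/4.5 → f/5 — 1 stop narrower (darker).
ISO: 125 → 160 → 200 → 250 → 320 → 400 → 500 → 640 → 800 — 2 2/3 stops raised (brighter).
Net change so far: 1 2/3 stops brighter. Offset with the shutter speed: 13 → 10 → 8 → 6 → 5 → 4.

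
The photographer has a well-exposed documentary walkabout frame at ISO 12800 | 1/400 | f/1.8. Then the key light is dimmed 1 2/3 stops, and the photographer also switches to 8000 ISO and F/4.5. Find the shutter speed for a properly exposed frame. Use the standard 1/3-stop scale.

Scene light: 1 2/3 stops darker.
ISO: 12800 → 10000 → 8000 — 2/3 stop dropped (darker).
Aperture: f/1.8 → f/2 → f/2.2 → f/2.5 → f/2.8 → f/3.2 → f/3.5 → f/4 → f/4.5 — 2 2/3 stops smaller aperture (darker).
Net so far: 5 stops darker. Shutter speed: 1/400 → 1/320 → 1/250 → 1/200 → 1/160 → 1/125 → 1/100 → 1/80 → 1/60 → 1/50 → 1/40 → 1/30 → 1/25 → 1/20 → 1/15 → 1/13.

1/13s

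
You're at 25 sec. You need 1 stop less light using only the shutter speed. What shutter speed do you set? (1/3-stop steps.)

13 s

Shutter speed: 25 → 20 → 15 → 13 — 1 stop shorter (darker).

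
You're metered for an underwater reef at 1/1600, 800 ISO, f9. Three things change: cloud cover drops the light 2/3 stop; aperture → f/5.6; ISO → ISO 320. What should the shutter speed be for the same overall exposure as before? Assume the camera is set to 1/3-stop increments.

Scene light: 2/3 stop darker.
Aperture: f/9 → f/8 → f/7.1 → f/6.3 → f/5.6 — 1 1/3 stops larger aperture (brighter).
ISO: 800 → 640 → 500 → 400 → 320 — 1 1/3 stops lower (darker).
Net so far: 2/3 stop darker. Shutter speed: 1/1600 → 1/1250 → 1/1000.

1/1000s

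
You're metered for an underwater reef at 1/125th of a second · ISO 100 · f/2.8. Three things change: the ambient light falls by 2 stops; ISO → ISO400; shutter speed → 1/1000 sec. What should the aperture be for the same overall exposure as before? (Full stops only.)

f/1.0

Scene light: 2 stops darker.
ISO: 100 → 200 → 400 — 2 stops raised (brighter).
Shutter speed: 1/125 → 1/250 → 1/500 → 1/1000 — 3 stops shorter (darker).
Net so far: 3 stops darker. Aperture: f/2.8 → f/2 → f/1.4 → f/1.0.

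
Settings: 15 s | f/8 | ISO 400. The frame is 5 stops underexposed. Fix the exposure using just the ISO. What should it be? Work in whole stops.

Underexposed by 5 stops → need 5 stops brighter.
ISO: 400 → 800 → 1600 → 3200 → 6400 → 12800.

ISO 12800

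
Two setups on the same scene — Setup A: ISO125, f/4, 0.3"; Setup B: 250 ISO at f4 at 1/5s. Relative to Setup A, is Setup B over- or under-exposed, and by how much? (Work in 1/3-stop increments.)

1/3 stop brighter

Aperture: unchanged.
Shutter speed: 0.3 → 1/4 → 1/5 — 2/3 stop faster (darker).
ISO: 125 → 160 → 200 → 250 — 1 stop higher (brighter).
Net: −2/3 +1 = +1/3 stops.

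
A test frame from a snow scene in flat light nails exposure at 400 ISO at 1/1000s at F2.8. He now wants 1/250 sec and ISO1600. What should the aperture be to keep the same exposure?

Shutter speed: 1/1000 → 1/500 → 1/250 — 2 stops slower (brighter).
ISO: 400 → 800 → 1600 — 2 stops raised (brighter).
Net change so far: 4 stops brighter. Offset with the aperture: f/2.8 → f/4 → f/5.6 → f/8 → f/11.

f/11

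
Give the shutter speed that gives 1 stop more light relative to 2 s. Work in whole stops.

Shutter speed: 2 → 4 — 1 stop longer (brighter).

4 s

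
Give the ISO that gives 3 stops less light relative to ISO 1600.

ISO: 1600 → 800 → 400 → 200 — 3 stops dropped (darker).

ISO 200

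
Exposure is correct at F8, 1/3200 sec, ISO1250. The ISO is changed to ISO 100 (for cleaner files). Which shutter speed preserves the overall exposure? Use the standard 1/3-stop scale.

1/250s

ISO: 1250 → 1000 → 800 → 640 → 500 → 400 → 320 → 250 → 200 → 160 → 125 → 100 — 3 2/3 stops lower (darker).
Need 3 2/3 stops brighter from the shutter speed: 1/3200 → 1/2500 → 1/2000 → 1/1600 → 1/1250 → 1/1000 → 1/800 → 1/640 → 1/500 → 1/400 → 1/320 → 1/250.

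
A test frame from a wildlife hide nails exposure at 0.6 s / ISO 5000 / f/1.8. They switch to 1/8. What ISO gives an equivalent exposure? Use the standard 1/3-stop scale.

ISO 25600

Shutter speed: 0.6 → 0.5 → 0.4 → 0.3 → 1/4 → 1/5 → 1/6 → 1/8 — 2 1/3 stops shorter (darker).
Need 2 1/3 stops brighter from the ISO: 5000 → 6400 → 8000 → 10000 → 12800 → 16000 → 20000 → 25600.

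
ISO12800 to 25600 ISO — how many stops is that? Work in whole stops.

12800 → 25600 — count the steps: 1 stop.

1 stop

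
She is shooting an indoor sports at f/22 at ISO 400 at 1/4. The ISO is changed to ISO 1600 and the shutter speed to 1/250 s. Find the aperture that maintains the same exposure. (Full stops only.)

f/5.6

ISO: 400 → 800 → 1600 — 2 stops raised (brighter).
Shutter speed: 1/4 → 1/8 → 1/15 → 1/30 → 1/60 → 1/125 → 1/250 — 6 stops faster (darker).
Net change so far: 4 stops darker. Offset with the aperture: f/22 → f/16 → f/11 → f/8 → f/5.6.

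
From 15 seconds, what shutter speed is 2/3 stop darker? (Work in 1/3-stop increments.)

Shutter speed: 15 → 13 → 10 — 2/3 stop faster (darker).

10 s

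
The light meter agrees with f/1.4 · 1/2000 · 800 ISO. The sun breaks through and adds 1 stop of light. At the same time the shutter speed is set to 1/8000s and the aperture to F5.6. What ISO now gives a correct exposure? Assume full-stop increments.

Scene light: 1 stop brighter.
Shutter speed: 1/2000 → 1/4000 → 1/8000 — 2 stops faster (darker).
Aperture: f/1.4 → f/2 → f/2.8 → f/4 → f/5.6 — 4 stops stopped down (darker).
Net so far: 5 stops darker. ISO: 800 → 1600 → 3200 → 6400 → 12800 → 25600.

ISO 25600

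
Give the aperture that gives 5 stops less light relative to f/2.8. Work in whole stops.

f/16

Aperture: f/2.8 → f/4 → f/5.6 → f/8 → f/11 → f/16 — 5 stops narrower (darker).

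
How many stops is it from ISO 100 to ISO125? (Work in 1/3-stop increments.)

100 → 125 — count the steps: 1 third-stops = 1/3 stop.

1/3 stop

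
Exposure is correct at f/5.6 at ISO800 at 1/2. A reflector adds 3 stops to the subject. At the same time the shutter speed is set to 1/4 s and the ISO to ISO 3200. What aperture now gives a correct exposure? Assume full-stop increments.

Scene light: 3 stops brighter.
Shutter speed: 1/2 → 1/4 — 1 stop faster (darker).
ISO: 800 → 1600 → 3200 — 2 stops raised (brighter).
Net so far: 4 stops brighter. Aperture: f/5.6 → f/8 → f/11 → f/16 → f/22.

f/22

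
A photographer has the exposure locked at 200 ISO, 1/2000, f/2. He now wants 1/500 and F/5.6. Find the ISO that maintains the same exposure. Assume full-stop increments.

Shutter speed: 1/2000 → 1/1000 → 1/500 — 2 stops longer (brighter).
Aperture: f/2 → f/2.8 → f/4 → f/5.6 — 3 stops smaller aperture (darker).
Net change so far: 1 stop darker. Offset with the ISO: 200 → 400.

ISO 400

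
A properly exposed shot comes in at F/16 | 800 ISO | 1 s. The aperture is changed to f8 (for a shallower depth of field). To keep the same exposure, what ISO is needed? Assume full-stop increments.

Aperture: f/16 → f/11 → f/8 — 2 stops opened up (brighter).
Need 2 stops darker from the ISO: 800 → 400 → 200.

ISO 200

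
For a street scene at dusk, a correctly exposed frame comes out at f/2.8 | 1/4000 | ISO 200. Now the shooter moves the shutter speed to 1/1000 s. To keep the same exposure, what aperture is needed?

Shutter speed: 1/4000 → 1/2000 → 1/1000 — 2 stops slower (brighter).
Need 2 stops darker from the aperture: f/2.8 → f/4 → f/5.6.

f/5.6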